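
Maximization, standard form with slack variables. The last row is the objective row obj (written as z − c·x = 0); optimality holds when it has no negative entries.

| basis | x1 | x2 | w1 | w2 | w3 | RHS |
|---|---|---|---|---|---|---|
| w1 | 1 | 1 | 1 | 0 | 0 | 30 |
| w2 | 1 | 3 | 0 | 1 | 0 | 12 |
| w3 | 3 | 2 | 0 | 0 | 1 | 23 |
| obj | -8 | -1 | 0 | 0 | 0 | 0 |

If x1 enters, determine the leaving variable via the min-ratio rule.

w3

Column x1 entries and ratios — w1: 30/1 = 30; w2: 12/1 = 12; w3: 23/3 = 23/3.
Smallest ratio is 23/3 in the row of w3, so w3 leaves.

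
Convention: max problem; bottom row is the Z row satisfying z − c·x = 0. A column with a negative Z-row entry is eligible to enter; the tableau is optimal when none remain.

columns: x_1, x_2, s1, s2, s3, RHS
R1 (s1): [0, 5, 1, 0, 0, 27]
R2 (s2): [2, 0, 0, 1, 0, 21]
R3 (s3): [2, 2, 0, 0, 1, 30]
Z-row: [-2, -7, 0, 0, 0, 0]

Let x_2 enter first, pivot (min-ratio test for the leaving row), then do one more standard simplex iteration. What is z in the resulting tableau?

Ratio test on column x_2 — row 1: 27/5 = 27/5; row 2: entry 0 ≤ 0; row 3: 30/2 = 15. Minimum is 27/5 at row 1 (s1 leaves); pivot element 5.
Pivot on row 1; the Z-row RHS becomes 0 − (-7)·(27/5) = 189/5.
Next entering variable (most negative Z-row entry -2): x_1.
Ratio test on column x_1 — row 1: entry 0 ≤ 0; row 2: 21/2 = 21/2; row 3: (96/5)/2 = 48/5. Minimum is 48/5 at row 3 (s3 leaves); pivot element 2.
After the second pivot the Z-row RHS is 189/5 − (-2)·(48/5) = 57.

57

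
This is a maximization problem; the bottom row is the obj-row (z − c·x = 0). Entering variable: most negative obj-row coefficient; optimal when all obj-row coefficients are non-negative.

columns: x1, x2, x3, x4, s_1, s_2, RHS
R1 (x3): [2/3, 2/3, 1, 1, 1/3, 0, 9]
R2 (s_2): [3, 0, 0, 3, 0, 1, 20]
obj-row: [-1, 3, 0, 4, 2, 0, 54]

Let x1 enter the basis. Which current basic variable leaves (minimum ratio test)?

Column x1 entries and ratios — x3: 9/(2/3) = 27/2; s_2: 20/3 = 20/3.
Smallest ratio is 20/3 in the row of s_2, so s_2 leaves.

s_2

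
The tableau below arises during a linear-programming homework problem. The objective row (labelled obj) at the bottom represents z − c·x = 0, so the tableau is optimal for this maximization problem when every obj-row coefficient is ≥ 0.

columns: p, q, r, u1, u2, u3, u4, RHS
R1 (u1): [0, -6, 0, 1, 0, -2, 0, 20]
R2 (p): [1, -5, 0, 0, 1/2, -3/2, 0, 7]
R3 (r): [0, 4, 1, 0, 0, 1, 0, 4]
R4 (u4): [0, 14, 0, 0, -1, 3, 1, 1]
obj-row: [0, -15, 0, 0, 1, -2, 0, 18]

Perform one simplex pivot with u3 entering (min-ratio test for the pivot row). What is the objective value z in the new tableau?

56/3

Ratio test on column u3 — row 1: entry -2 ≤ 0; row 2: entry -3/2 ≤ 0; row 3: 4/1 = 4; row 4: 1/3 = 1/3. Minimum is 1/3 at row 4 (u4 leaves); pivot element 3.
Pivot on row 4; the obj-row RHS becomes 18 − (-2)·(1/3) = 56/3.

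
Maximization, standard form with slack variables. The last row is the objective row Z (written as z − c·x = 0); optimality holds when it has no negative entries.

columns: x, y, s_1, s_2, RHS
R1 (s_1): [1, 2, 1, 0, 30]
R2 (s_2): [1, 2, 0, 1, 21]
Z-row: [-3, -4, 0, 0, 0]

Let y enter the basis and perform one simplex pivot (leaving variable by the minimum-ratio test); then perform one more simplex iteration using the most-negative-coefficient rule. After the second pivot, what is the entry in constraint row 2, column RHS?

21

Ratio test on column y — row 1: 30/2 = 15; row 2: 21/2 = 21/2. Minimum is 21/2 at row 2 (s_2 leaves); pivot element 2.
Divide row 2 by 2; eliminate column y from the other rows.
Second iteration: most negative Z-row entry is -1 in column x, so x enters.
Ratio test on column x — row 1: entry 0 ≤ 0; row 2: (21/2)/(1/2) = 21. Minimum is 21 at row 2 (y leaves); pivot element 1/2.
Divide row 2 by 1/2; eliminate column x from the other rows.
After both pivots, the entry at constraint row 2, column RHS is 21.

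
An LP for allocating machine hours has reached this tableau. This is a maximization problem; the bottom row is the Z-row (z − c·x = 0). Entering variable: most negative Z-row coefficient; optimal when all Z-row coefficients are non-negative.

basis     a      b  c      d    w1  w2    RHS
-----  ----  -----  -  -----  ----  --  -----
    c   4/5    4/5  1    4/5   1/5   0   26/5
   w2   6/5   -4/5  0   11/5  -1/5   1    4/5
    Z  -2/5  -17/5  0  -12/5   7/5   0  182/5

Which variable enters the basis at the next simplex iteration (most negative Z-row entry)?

b

Negative Z-row entries: a: -2/5, b: -17/5, d: -12/5.
The most negative is -17/5 in column b, so b enters.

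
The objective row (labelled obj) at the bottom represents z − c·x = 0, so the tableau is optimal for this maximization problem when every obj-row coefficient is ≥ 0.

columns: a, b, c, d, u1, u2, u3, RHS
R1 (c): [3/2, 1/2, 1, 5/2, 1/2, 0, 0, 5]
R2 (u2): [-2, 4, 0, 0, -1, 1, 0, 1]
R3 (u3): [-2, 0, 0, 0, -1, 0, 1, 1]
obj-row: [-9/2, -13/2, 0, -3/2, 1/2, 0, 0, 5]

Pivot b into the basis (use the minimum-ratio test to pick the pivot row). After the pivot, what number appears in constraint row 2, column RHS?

Ratio test on column b — row 1: 5/(1/2) = 10; row 2: 1/4 = 1/4; row 3: entry 0 ≤ 0. Minimum is 1/4 at row 2 (u2 leaves); pivot element 4.
Divide row 2 by 4; eliminate column b from the other rows.
In the new row 2, the RHS entry is the old entry divided by the pivot: 1/4 = 1/4.

1/4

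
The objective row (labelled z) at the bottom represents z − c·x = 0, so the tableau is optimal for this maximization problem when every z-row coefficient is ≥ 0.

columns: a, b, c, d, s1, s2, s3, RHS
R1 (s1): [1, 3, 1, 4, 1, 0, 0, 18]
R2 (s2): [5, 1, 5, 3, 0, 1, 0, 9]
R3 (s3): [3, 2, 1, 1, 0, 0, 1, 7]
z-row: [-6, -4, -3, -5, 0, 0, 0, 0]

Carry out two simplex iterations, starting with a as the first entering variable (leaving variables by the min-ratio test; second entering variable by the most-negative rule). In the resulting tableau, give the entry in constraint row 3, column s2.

-3/7

Ratio test on column a — row 1: 18/1 = 18; row 2: 9/5 = 9/5; row 3: 7/3 = 7/3. Minimum is 9/5 at row 2 (s2 leaves); pivot element 5.
Divide row 2 by 5; eliminate column a from the other rows.
Second iteration: most negative z-row entry is -14/5 in column b, so b enters.
Ratio test on column b — row 1: (81/5)/(14/5) = 81/14; row 2: (9/5)/(1/5) = 9; row 3: (8/5)/(7/5) = 8/7. Minimum is 8/7 at row 3 (s3 leaves); pivot element 7/5.
Divide row 3 by 7/5; eliminate column b from the other rows.
After both pivots, the entry at constraint row 3, column s2 is -3/7.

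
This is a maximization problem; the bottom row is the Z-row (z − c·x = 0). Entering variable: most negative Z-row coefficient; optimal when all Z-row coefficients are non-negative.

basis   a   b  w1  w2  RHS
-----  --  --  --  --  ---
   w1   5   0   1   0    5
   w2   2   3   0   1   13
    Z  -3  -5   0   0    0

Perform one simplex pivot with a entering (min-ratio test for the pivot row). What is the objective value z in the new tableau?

Ratio test on column a — row 1: 5/5 = 1; row 2: 13/2 = 13/2. Minimum is 1 at row 1 (w1 leaves); pivot element 5.
Pivot on row 1; the Z-row RHS becomes 0 − (-3)·1 = 3.

3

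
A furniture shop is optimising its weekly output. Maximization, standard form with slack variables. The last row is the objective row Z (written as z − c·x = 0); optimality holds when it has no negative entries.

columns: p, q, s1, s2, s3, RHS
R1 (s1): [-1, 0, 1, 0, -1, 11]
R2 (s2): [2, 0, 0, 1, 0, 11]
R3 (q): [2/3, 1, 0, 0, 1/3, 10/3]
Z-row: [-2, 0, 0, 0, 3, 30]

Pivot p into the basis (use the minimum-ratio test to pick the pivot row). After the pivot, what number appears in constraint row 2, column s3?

-1

Ratio test on column p — row 1: entry -1 ≤ 0; row 2: 11/2 = 11/2; row 3: (10/3)/(2/3) = 5. Minimum is 5 at row 3 (q leaves); pivot element 2/3.
Divide row 3 by 2/3; eliminate column p from the other rows.
Row 2 update in column s3: 0 − 2·(1/2) = -1.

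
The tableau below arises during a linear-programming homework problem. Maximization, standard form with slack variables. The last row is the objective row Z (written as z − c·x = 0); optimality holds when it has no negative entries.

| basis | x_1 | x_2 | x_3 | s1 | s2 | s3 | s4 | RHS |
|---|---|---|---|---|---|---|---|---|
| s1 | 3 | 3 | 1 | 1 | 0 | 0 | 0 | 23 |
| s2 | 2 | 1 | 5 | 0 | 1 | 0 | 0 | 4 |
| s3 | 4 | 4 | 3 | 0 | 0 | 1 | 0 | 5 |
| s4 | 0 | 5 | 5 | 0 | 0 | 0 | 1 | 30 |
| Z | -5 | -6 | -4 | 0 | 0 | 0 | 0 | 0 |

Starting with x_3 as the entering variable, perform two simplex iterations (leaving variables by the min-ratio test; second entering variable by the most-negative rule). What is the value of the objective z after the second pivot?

Ratio test on column x_3 — row 1: 23/1 = 23; row 2: 4/5 = 4/5; row 3: 5/3 = 5/3; row 4: 30/5 = 6. Minimum is 4/5 at row 2 (s2 leaves); pivot element 5.
Pivot on row 2; the Z-row RHS becomes 0 − (-4)·(4/5) = 16/5.
Next entering variable (most negative Z-row entry -26/5): x_2.
Ratio test on column x_2 — row 1: (111/5)/(14/5) = 111/14; row 2: (4/5)/(1/5) = 4; row 3: (13/5)/(17/5) = 13/17; row 4: 26/4 = 13/2. Minimum is 13/17 at row 3 (s3 leaves); pivot element 17/5.
After the second pivot the Z-row RHS is 16/5 − (-26/5)·(13/17) = 122/17.

122/17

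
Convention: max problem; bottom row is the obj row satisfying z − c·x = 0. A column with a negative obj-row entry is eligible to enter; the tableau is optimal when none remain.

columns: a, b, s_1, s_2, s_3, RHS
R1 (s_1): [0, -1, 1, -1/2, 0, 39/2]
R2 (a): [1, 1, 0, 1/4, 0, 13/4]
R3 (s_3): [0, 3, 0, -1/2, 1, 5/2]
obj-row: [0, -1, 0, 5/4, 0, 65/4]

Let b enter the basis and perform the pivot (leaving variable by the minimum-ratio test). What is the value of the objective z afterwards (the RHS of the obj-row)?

205/12

Ratio test on column b — row 1: entry -1 ≤ 0; row 2: (13/4)/1 = 13/4; row 3: (5/2)/3 = 5/6. Minimum is 5/6 at row 3 (s_3 leaves); pivot element 3.
Pivot on row 3; the obj-row RHS becomes 65/4 − (-1)·(5/6) = 205/12.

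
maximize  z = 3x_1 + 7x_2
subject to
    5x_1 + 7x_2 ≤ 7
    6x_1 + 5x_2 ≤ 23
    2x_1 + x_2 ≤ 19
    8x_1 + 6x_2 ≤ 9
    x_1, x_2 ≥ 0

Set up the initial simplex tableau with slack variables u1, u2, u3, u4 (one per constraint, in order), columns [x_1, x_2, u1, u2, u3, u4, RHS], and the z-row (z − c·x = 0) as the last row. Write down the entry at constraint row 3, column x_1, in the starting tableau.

2

Constraint 3 has coefficient 2 on x_1.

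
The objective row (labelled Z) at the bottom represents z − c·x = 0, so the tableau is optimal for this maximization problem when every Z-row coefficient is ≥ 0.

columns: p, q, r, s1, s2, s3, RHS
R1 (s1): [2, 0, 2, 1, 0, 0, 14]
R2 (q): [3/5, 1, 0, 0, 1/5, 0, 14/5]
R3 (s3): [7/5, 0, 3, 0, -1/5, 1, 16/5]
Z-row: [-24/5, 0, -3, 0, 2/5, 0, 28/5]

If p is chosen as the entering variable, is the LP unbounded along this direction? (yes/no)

Column p has positive entries in row(s) 1, 2, 3, so the ratio test bounds it — not unbounded.

no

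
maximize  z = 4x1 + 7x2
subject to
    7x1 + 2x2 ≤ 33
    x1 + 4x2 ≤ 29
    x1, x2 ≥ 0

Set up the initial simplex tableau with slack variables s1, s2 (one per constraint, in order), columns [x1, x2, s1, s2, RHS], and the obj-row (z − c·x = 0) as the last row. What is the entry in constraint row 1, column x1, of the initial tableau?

7

Constraint 1 has coefficient 7 on x1.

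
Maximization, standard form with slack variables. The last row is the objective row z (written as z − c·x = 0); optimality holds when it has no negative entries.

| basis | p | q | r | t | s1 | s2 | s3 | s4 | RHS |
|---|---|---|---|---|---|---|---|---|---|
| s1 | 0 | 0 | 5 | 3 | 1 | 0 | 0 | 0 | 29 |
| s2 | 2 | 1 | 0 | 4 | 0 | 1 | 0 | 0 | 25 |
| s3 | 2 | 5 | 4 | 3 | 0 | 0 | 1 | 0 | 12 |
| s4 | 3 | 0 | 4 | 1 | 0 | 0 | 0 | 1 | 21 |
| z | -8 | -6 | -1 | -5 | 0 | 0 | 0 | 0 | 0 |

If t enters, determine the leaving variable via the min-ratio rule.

s3

Column t entries and ratios — s1: 29/3 = 29/3; s2: 25/4 = 25/4; s3: 12/3 = 4; s4: 21/1 = 21.
Smallest ratio is 4 in the row of s3, so s3 leaves.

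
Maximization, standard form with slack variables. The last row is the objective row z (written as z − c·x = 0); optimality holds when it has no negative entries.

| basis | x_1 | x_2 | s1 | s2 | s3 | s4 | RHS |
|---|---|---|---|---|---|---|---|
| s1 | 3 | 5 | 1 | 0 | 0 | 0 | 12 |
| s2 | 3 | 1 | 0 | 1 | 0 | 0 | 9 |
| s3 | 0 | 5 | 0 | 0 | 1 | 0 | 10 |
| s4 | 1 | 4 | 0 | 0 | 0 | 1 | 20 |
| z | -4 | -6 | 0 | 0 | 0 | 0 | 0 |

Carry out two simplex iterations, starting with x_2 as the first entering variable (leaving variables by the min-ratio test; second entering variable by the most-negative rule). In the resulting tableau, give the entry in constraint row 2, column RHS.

Ratio test on column x_2 — row 1: 12/5 = 12/5; row 2: 9/1 = 9; row 3: 10/5 = 2; row 4: 20/4 = 5. Minimum is 2 at row 3 (s3 leaves); pivot element 5.
Divide row 3 by 5; eliminate column x_2 from the other rows.
Second iteration: most negative z-row entry is -4 in column x_1, so x_1 enters.
Ratio test on column x_1 — row 1: 2/3 = 2/3; row 2: 7/3 = 7/3; row 3: entry 0 ≤ 0; row 4: 12/1 = 12. Minimum is 2/3 at row 1 (s1 leaves); pivot element 3.
Divide row 1 by 3; eliminate column x_1 from the other rows.
After both pivots, the entry at constraint row 2, column RHS is 5.

5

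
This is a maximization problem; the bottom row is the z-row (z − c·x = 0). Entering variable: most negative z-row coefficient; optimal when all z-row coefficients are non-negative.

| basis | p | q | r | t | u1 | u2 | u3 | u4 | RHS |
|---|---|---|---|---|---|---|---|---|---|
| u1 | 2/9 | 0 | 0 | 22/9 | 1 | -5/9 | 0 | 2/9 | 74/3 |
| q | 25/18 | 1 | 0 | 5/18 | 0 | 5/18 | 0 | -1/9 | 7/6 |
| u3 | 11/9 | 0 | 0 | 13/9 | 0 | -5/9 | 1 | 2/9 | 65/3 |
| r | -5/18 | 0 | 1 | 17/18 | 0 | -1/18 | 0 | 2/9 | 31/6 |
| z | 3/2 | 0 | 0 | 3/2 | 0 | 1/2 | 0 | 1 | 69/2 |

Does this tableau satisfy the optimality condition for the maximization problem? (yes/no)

yes

Every z-row coefficient is ≥ 0, so the tableau is optimal.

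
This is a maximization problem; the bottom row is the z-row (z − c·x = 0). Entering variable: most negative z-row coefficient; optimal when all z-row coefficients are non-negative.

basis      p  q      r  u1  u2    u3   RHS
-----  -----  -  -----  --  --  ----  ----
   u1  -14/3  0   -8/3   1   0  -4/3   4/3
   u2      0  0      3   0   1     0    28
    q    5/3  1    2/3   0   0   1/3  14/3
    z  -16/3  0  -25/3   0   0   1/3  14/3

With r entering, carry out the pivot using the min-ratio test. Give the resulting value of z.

Ratio test on column r — row 1: entry -8/3 ≤ 0; row 2: 28/3 = 28/3; row 3: (14/3)/(2/3) = 7. Minimum is 7 at row 3 (q leaves); pivot element 2/3.
Pivot on row 3; the z-row RHS becomes 14/3 − (-25/3)·7 = 63.

63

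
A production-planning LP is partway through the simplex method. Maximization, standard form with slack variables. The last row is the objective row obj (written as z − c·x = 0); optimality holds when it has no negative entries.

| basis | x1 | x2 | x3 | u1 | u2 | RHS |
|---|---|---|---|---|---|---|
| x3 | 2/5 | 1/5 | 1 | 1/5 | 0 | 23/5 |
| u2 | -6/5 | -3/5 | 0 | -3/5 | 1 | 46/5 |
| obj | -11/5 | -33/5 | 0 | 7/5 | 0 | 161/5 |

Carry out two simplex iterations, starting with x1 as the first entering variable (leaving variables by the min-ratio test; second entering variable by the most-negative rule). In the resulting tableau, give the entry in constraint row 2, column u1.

Ratio test on column x1 — row 1: (23/5)/(2/5) = 23/2; row 2: entry -6/5 ≤ 0. Minimum is 23/2 at row 1 (x3 leaves); pivot element 2/5.
Divide row 1 by 2/5; eliminate column x1 from the other rows.
Second iteration: most negative obj-row entry is -11/2 in column x2, so x2 enters.
Ratio test on column x2 — row 1: (23/2)/(1/2) = 23; row 2: entry 0 ≤ 0. Minimum is 23 at row 1 (x1 leaves); pivot element 1/2.
Divide row 1 by 1/2; eliminate column x2 from the other rows.
After both pivots, the entry at constraint row 2, column u1 is 0.

0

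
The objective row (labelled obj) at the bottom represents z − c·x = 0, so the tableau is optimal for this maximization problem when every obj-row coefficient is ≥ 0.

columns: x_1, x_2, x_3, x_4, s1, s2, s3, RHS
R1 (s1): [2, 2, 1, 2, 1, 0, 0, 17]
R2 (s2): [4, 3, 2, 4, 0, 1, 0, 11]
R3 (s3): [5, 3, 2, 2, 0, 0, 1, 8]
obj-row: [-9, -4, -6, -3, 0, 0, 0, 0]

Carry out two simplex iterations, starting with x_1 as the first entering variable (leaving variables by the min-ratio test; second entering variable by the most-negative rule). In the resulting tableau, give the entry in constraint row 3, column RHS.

4

Ratio test on column x_1 — row 1: 17/2 = 17/2; row 2: 11/4 = 11/4; row 3: 8/5 = 8/5. Minimum is 8/5 at row 3 (s3 leaves); pivot element 5.
Divide row 3 by 5; eliminate column x_1 from the other rows.
Second iteration: most negative obj-row entry is -12/5 in column x_3, so x_3 enters.
Ratio test on column x_3 — row 1: (69/5)/(1/5) = 69; row 2: (23/5)/(2/5) = 23/2; row 3: (8/5)/(2/5) = 4. Minimum is 4 at row 3 (x_1 leaves); pivot element 2/5.
Divide row 3 by 2/5; eliminate column x_3 from the other rows.
After both pivots, the entry at constraint row 3, column RHS is 4.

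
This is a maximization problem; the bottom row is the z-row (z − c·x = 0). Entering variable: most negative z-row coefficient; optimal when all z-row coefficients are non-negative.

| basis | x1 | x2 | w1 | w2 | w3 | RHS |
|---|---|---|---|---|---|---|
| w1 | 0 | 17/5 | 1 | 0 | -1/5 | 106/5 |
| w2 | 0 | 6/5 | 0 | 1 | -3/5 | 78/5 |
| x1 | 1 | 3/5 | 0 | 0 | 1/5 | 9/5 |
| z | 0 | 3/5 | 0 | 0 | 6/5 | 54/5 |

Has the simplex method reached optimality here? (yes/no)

yes

Every z-row coefficient is ≥ 0, so the tableau is optimal.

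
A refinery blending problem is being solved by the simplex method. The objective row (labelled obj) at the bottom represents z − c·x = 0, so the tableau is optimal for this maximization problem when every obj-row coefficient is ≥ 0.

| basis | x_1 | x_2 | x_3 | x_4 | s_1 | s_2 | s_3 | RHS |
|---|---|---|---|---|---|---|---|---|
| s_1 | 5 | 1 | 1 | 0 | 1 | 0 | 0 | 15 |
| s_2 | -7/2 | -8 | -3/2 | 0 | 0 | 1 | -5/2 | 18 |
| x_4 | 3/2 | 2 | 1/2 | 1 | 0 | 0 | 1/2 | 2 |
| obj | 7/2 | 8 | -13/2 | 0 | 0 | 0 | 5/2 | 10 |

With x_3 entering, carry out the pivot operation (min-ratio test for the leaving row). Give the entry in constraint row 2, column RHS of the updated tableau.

24

Ratio test on column x_3 — row 1: 15/1 = 15; row 2: entry -3/2 ≤ 0; row 3: 2/(1/2) = 4. Minimum is 4 at row 3 (x_4 leaves); pivot element 1/2.
Divide row 3 by 1/2; eliminate column x_3 from the other rows.
Row 2 update in column RHS: 18 − (-3/2)·4 = 24.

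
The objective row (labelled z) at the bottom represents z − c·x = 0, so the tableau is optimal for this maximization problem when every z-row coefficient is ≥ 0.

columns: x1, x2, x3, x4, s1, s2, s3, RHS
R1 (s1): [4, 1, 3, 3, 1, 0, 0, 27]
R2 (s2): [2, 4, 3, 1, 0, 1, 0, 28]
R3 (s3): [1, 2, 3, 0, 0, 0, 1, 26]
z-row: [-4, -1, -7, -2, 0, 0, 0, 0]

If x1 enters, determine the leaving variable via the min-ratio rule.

Column x1 entries and ratios — s1: 27/4 = 27/4; s2: 28/2 = 14; s3: 26/1 = 26.
Smallest ratio is 27/4 in the row of s1, so s1 leaves.

s1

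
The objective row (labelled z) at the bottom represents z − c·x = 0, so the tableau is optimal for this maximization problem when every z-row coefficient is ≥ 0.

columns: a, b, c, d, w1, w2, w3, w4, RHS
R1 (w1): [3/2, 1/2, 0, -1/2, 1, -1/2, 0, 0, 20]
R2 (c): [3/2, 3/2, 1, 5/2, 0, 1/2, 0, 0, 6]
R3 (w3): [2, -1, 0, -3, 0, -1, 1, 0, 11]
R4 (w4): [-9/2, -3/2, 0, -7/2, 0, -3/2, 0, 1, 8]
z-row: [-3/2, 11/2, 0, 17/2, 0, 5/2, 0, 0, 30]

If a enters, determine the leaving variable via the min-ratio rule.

c

Column a entries and ratios — w1: 20/(3/2) = 40/3; c: 6/(3/2) = 4; w3: 11/2 = 11/2; w4: -9/2 ≤ 0, skip.
Smallest ratio is 4 in the row of c, so c leaves.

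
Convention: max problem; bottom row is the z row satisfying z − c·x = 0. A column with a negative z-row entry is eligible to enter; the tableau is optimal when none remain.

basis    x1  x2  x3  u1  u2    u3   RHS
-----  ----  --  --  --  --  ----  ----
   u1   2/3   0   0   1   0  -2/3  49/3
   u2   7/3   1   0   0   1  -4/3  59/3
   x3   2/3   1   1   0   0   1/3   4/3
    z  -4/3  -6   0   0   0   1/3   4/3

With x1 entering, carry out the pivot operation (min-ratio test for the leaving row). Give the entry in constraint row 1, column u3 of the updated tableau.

-1

Ratio test on column x1 — row 1: (49/3)/(2/3) = 49/2; row 2: (59/3)/(7/3) = 59/7; row 3: (4/3)/(2/3) = 2. Minimum is 2 at row 3 (x3 leaves); pivot element 2/3.
Divide row 3 by 2/3; eliminate column x1 from the other rows.
Row 1 update in column u3: -2/3 − (2/3)·(1/2) = -1.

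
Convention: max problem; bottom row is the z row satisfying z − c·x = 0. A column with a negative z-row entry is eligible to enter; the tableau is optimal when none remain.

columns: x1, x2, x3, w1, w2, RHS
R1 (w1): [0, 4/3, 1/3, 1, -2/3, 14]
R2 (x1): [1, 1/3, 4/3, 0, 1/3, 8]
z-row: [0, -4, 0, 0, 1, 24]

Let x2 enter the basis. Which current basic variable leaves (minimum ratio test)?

Column x2 entries and ratios — w1: 14/(4/3) = 21/2; x1: 8/(1/3) = 24.
Smallest ratio is 21/2 in the row of w1, so w1 leaves.

w1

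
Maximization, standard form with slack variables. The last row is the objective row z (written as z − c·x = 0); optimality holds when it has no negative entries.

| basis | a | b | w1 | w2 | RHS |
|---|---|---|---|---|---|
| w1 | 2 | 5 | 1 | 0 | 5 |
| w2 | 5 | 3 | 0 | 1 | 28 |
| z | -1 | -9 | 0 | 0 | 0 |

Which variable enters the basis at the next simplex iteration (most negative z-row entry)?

b

Negative z-row entries: a: -1, b: -9.
The most negative is -9 in column b, so b enters.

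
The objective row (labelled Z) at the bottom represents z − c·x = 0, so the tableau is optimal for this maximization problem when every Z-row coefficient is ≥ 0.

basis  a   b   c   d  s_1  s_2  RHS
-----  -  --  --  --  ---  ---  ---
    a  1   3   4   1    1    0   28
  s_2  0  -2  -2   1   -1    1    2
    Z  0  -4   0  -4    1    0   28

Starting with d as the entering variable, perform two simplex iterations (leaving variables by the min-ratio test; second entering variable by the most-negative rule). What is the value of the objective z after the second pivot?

492/5

Ratio test on column d — row 1: 28/1 = 28; row 2: 2/1 = 2. Minimum is 2 at row 2 (s_2 leaves); pivot element 1.
Pivot on row 2; the Z-row RHS becomes 28 − (-4)·2 = 36.
Next entering variable (most negative Z-row entry -12): b.
Ratio test on column b — row 1: 26/5 = 26/5; row 2: entry -2 ≤ 0. Minimum is 26/5 at row 1 (a leaves); pivot element 5.
After the second pivot the Z-row RHS is 36 − (-12)·(26/5) = 492/5.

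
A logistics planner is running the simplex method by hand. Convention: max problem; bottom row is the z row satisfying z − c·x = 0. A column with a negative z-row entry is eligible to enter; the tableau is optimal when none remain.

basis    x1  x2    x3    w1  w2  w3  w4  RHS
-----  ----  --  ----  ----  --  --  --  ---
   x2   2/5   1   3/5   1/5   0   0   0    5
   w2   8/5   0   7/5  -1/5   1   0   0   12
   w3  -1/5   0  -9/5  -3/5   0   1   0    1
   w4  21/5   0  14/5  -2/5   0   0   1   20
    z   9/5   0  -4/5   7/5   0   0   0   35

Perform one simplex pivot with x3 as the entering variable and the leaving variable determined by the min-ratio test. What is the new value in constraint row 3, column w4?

Ratio test on column x3 — row 1: 5/(3/5) = 25/3; row 2: 12/(7/5) = 60/7; row 3: entry -9/5 ≤ 0; row 4: 20/(14/5) = 50/7. Minimum is 50/7 at row 4 (w4 leaves); pivot element 14/5.
Divide row 4 by 14/5; eliminate column x3 from the other rows.
Row 3 update in column w4: 0 − (-9/5)·(5/14) = 9/14.

9/14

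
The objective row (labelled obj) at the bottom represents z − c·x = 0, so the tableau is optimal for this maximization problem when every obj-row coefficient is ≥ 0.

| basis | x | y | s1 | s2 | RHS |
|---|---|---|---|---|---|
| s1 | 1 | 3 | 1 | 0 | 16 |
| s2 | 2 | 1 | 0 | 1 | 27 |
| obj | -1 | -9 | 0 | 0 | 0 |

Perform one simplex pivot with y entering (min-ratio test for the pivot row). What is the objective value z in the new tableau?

48

Ratio test on column y — row 1: 16/3 = 16/3; row 2: 27/1 = 27. Minimum is 16/3 at row 1 (s1 leaves); pivot element 3.
Pivot on row 1; the obj-row RHS becomes 0 − (-9)·(16/3) = 48.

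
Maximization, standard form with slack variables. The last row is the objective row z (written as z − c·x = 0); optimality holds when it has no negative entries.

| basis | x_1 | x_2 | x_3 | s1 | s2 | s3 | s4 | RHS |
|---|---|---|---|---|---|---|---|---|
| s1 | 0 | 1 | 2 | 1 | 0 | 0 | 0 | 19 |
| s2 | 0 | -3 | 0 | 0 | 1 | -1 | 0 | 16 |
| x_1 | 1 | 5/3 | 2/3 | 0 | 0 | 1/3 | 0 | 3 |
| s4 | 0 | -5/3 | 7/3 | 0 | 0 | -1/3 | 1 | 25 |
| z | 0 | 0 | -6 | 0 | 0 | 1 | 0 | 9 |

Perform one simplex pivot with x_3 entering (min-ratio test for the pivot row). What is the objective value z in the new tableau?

Ratio test on column x_3 — row 1: 19/2 = 19/2; row 2: entry 0 ≤ 0; row 3: 3/(2/3) = 9/2; row 4: 25/(7/3) = 75/7. Minimum is 9/2 at row 3 (x_1 leaves); pivot element 2/3.
Pivot on row 3; the z-row RHS becomes 9 − (-6)·(9/2) = 36.

36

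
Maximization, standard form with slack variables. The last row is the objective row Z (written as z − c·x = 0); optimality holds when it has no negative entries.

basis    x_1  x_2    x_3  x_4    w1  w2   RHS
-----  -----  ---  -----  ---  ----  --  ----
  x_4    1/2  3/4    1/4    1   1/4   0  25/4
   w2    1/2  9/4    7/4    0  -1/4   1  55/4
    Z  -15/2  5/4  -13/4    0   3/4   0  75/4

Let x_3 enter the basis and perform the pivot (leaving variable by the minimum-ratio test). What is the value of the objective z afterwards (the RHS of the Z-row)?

Ratio test on column x_3 — row 1: (25/4)/(1/4) = 25; row 2: (55/4)/(7/4) = 55/7. Minimum is 55/7 at row 2 (w2 leaves); pivot element 7/4.
Pivot on row 2; the Z-row RHS becomes 75/4 − (-13/4)·(55/7) = 310/7.

310/7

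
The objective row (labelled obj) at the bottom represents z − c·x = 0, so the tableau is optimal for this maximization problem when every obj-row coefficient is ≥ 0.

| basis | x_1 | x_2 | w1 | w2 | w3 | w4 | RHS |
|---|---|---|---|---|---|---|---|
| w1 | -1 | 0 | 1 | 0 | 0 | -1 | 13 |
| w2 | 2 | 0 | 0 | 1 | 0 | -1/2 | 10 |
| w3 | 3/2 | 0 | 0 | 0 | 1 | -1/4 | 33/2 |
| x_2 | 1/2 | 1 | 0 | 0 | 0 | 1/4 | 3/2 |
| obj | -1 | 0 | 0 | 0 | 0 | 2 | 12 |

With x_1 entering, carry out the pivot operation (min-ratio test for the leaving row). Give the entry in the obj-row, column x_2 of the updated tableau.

Ratio test on column x_1 — row 1: entry -1 ≤ 0; row 2: 10/2 = 5; row 3: (33/2)/(3/2) = 11; row 4: (3/2)/(1/2) = 3. Minimum is 3 at row 4 (x_2 leaves); pivot element 1/2.
Divide row 4 by 1/2; eliminate column x_1 from the other rows.
obj-row update in column x_2: 0 − (-1)·2 = 2.

2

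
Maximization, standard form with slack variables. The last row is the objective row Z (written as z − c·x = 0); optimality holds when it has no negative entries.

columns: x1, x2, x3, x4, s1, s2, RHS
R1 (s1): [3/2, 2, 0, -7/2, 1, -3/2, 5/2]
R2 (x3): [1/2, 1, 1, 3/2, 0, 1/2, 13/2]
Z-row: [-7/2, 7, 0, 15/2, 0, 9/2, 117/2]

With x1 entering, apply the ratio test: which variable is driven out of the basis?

s1

Column x1 entries and ratios — s1: (5/2)/(3/2) = 5/3; x3: (13/2)/(1/2) = 13.
Smallest ratio is 5/3 in the row of s1, so s1 leaves.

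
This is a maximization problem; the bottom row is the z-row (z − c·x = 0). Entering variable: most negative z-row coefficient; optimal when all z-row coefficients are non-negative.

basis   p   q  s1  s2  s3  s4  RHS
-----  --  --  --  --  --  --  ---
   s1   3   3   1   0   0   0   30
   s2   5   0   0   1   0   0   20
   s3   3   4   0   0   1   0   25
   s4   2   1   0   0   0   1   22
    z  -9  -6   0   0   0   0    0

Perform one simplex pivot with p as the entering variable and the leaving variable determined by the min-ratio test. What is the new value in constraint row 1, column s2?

-3/5

Ratio test on column p — row 1: 30/3 = 10; row 2: 20/5 = 4; row 3: 25/3 = 25/3; row 4: 22/2 = 11. Minimum is 4 at row 2 (s2 leaves); pivot element 5.
Divide row 2 by 5; eliminate column p from the other rows.
Row 1 update in column s2: 0 − 3·(1/5) = -3/5.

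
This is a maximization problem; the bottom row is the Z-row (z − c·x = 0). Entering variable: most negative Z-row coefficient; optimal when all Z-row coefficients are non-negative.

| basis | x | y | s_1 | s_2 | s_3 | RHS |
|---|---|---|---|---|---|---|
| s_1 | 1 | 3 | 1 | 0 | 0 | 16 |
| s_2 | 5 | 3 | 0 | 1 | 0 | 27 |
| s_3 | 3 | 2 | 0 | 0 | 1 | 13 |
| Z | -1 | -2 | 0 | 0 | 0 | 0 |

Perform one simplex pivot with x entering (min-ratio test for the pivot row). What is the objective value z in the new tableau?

13/3

Ratio test on column x — row 1: 16/1 = 16; row 2: 27/5 = 27/5; row 3: 13/3 = 13/3. Minimum is 13/3 at row 3 (s_3 leaves); pivot element 3.
Pivot on row 3; the Z-row RHS becomes 0 − (-1)·(13/3) = 13/3.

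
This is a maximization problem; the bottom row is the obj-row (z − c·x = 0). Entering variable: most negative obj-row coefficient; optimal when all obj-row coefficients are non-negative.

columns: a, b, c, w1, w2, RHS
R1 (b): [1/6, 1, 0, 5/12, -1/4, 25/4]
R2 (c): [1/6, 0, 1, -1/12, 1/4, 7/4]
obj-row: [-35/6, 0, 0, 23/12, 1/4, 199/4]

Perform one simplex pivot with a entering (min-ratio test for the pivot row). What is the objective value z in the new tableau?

111

Ratio test on column a — row 1: (25/4)/(1/6) = 75/2; row 2: (7/4)/(1/6) = 21/2. Minimum is 21/2 at row 2 (c leaves); pivot element 1/6.
Pivot on row 2; the obj-row RHS becomes 199/4 − (-35/6)·(21/2) = 111.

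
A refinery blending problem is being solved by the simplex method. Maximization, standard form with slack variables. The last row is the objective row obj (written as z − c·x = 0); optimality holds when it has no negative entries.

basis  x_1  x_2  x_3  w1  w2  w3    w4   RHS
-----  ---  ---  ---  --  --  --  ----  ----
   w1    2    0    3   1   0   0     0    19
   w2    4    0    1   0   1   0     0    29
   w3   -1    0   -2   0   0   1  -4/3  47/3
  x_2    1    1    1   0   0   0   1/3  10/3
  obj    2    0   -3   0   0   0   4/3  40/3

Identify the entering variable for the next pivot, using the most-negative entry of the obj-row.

Negative obj-row entries: x_3: -3.
The most negative is -3 in column x_3, so x_3 enters.

x_3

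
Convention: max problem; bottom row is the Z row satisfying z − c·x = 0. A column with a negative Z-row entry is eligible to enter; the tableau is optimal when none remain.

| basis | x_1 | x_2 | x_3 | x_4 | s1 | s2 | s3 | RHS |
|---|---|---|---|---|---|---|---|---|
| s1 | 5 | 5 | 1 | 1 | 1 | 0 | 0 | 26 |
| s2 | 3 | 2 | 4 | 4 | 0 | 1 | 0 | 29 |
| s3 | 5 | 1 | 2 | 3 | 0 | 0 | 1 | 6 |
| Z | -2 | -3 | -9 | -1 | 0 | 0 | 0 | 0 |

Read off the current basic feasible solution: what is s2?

29

s2 is basic (row 2); its value is the RHS of that row, 29.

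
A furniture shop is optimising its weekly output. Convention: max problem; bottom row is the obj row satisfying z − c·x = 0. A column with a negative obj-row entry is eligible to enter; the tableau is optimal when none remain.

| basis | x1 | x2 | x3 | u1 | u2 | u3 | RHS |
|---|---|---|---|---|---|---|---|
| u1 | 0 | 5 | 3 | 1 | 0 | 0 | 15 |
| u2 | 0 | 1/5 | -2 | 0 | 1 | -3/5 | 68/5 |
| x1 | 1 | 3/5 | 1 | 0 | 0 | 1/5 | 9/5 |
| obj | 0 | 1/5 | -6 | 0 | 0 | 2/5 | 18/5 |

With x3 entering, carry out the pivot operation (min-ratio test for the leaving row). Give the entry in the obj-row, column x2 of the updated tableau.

19/5

Ratio test on column x3 — row 1: 15/3 = 5; row 2: entry -2 ≤ 0; row 3: (9/5)/1 = 9/5. Minimum is 9/5 at row 3 (x1 leaves); pivot element 1.
Divide row 3 by 1; eliminate column x3 from the other rows.
obj-row update in column x2: 1/5 − (-6)·(3/5) = 19/5.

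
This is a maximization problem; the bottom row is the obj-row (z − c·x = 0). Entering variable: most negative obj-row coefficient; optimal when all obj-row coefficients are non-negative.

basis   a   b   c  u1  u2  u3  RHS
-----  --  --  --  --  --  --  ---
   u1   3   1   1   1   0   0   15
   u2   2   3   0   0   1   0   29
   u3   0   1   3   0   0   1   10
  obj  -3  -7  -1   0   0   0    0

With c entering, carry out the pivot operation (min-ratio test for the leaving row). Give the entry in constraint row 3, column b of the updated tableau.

Ratio test on column c — row 1: 15/1 = 15; row 2: entry 0 ≤ 0; row 3: 10/3 = 10/3. Minimum is 10/3 at row 3 (u3 leaves); pivot element 3.
Divide row 3 by 3; eliminate column c from the other rows.
In the new row 3, the b entry is the old entry divided by the pivot: 1/3 = 1/3.

1/3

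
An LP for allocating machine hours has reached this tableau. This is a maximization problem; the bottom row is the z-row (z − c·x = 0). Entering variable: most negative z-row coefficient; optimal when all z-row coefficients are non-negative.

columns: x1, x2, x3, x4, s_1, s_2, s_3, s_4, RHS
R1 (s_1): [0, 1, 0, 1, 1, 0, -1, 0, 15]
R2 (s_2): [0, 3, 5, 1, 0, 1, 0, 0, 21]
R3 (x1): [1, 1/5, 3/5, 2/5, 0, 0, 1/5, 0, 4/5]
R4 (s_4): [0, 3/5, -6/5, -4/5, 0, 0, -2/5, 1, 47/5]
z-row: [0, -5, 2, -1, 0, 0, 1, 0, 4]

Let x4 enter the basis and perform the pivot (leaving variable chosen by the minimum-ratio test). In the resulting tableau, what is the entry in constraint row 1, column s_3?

Ratio test on column x4 — row 1: 15/1 = 15; row 2: 21/1 = 21; row 3: (4/5)/(2/5) = 2; row 4: entry -4/5 ≤ 0. Minimum is 2 at row 3 (x1 leaves); pivot element 2/5.
Divide row 3 by 2/5; eliminate column x4 from the other rows.
Row 1 update in column s_3: -1 − 1·(1/2) = -3/2.

-3/2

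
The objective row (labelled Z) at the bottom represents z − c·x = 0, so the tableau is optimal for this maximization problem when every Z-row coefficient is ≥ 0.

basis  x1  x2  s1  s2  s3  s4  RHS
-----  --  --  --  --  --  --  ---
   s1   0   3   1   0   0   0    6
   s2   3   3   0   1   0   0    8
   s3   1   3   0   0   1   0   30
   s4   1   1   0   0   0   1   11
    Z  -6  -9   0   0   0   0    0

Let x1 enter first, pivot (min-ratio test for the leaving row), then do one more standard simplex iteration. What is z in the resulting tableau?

Ratio test on column x1 — row 1: entry 0 ≤ 0; row 2: 8/3 = 8/3; row 3: 30/1 = 30; row 4: 11/1 = 11. Minimum is 8/3 at row 2 (s2 leaves); pivot element 3.
Pivot on row 2; the Z-row RHS becomes 0 − (-6)·(8/3) = 16.
Next entering variable (most negative Z-row entry -3): x2.
Ratio test on column x2 — row 1: 6/3 = 2; row 2: (8/3)/1 = 8/3; row 3: (82/3)/2 = 41/3; row 4: entry 0 ≤ 0. Minimum is 2 at row 1 (s1 leaves); pivot element 3.
After the second pivot the Z-row RHS is 16 − (-3)·2 = 22.

22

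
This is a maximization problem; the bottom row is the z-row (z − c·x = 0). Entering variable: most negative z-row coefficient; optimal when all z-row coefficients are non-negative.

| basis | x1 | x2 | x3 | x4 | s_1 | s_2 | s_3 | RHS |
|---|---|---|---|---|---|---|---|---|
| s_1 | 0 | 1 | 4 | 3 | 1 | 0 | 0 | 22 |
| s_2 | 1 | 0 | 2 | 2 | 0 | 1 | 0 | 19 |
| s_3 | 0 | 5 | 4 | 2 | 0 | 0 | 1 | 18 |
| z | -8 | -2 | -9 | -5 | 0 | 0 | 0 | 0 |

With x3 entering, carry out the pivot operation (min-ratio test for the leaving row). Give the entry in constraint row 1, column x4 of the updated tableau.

Ratio test on column x3 — row 1: 22/4 = 11/2; row 2: 19/2 = 19/2; row 3: 18/4 = 9/2. Minimum is 9/2 at row 3 (s_3 leaves); pivot element 4.
Divide row 3 by 4; eliminate column x3 from the other rows.
Row 1 update in column x4: 3 − 4·(1/2) = 1.

1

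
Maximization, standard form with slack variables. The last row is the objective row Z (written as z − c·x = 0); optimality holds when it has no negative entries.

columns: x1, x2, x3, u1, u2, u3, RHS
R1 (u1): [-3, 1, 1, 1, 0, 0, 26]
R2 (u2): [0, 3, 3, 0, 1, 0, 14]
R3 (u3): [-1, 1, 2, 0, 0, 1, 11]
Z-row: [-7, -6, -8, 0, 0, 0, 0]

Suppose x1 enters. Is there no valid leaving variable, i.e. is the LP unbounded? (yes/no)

Every constraint-row entry in column x1 is ≤ 0, so increasing x1 is unbounded.

yes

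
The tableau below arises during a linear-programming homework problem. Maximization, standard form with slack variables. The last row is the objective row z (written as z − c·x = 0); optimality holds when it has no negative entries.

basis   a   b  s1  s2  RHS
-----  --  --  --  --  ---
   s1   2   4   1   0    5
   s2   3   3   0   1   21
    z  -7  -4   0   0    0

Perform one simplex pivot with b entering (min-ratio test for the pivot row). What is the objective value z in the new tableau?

Ratio test on column b — row 1: 5/4 = 5/4; row 2: 21/3 = 7. Minimum is 5/4 at row 1 (s1 leaves); pivot element 4.
Pivot on row 1; the z-row RHS becomes 0 − (-4)·(5/4) = 5.

5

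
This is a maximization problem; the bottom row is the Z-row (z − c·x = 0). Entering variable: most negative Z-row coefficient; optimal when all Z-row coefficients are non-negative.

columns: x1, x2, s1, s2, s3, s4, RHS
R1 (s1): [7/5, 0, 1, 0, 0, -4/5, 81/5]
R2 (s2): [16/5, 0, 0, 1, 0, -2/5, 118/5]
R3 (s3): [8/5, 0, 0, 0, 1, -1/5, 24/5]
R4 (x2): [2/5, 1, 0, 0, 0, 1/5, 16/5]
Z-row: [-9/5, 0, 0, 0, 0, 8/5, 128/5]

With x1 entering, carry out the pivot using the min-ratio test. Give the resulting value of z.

Ratio test on column x1 — row 1: (81/5)/(7/5) = 81/7; row 2: (118/5)/(16/5) = 59/8; row 3: (24/5)/(8/5) = 3; row 4: (16/5)/(2/5) = 8. Minimum is 3 at row 3 (s3 leaves); pivot element 8/5.
Pivot on row 3; the Z-row RHS becomes 128/5 − (-9/5)·3 = 31.

31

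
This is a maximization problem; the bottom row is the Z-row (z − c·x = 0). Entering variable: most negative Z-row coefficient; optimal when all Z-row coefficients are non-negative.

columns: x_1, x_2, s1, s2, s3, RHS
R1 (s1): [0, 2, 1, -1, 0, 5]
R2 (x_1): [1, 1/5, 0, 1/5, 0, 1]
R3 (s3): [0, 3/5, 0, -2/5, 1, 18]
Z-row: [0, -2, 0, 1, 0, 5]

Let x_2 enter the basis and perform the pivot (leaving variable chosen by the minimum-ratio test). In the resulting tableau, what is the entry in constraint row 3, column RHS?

Ratio test on column x_2 — row 1: 5/2 = 5/2; row 2: 1/(1/5) = 5; row 3: 18/(3/5) = 30. Minimum is 5/2 at row 1 (s1 leaves); pivot element 2.
Divide row 1 by 2; eliminate column x_2 from the other rows.
Row 3 update in column RHS: 18 − (3/5)·(5/2) = 33/2.

33/2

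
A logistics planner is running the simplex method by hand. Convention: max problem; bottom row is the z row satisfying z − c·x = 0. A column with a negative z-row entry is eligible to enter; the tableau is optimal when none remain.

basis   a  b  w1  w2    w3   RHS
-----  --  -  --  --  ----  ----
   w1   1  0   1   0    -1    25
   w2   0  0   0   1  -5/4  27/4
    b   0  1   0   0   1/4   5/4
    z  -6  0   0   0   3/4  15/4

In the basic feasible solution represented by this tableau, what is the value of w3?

0

w3 is not in the basis, so in the current basic feasible solution w3 = 0.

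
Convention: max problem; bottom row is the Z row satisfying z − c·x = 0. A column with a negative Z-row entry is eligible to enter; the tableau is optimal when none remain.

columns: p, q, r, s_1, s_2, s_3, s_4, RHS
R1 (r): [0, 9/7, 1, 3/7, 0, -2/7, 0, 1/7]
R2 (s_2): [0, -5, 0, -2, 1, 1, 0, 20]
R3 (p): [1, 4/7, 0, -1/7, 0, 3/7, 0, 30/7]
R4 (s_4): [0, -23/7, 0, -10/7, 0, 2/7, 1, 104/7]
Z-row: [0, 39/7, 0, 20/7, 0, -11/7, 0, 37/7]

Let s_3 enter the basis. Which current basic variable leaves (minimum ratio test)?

p

Column s_3 entries and ratios — r: -2/7 ≤ 0, skip; s_2: 20/1 = 20; p: (30/7)/(3/7) = 10; s_4: (104/7)/(2/7) = 52.
Smallest ratio is 10 in the row of p, so p leaves.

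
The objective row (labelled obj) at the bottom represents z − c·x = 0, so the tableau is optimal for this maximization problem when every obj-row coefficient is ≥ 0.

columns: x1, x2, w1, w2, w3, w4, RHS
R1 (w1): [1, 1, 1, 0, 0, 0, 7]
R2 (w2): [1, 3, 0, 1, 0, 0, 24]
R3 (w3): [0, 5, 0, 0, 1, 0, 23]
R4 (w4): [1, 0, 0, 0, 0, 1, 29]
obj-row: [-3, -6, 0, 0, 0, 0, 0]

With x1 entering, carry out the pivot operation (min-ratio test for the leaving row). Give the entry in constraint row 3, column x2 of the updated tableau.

Ratio test on column x1 — row 1: 7/1 = 7; row 2: 24/1 = 24; row 3: entry 0 ≤ 0; row 4: 29/1 = 29. Minimum is 7 at row 1 (w1 leaves); pivot element 1.
Divide row 1 by 1; eliminate column x1 from the other rows.
Row 3 update in column x2: 5 − 0·1 = 5.

5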